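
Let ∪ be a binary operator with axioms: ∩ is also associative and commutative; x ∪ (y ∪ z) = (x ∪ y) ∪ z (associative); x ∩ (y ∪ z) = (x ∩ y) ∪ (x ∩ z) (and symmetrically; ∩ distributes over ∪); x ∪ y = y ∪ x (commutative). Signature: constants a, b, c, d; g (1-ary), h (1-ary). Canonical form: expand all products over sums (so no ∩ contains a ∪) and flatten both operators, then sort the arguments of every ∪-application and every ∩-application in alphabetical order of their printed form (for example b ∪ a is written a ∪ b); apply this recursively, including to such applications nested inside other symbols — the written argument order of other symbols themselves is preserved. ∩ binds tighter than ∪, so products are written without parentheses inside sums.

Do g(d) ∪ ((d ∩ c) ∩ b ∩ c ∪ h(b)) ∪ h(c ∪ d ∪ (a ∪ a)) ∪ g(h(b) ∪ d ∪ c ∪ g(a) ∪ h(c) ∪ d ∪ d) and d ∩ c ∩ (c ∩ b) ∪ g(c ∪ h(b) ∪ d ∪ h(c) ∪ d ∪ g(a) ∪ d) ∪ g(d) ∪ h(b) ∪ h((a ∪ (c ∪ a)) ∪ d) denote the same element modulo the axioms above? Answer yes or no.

Answer: yes — both canonical forms are b ∩ c ∩ c ∩ d ∪ g(c ∪ d ∪ d ∪ d ∪ g(a) ∪ h(b) ∪ h(c)) ∪ g(d) ∪ h(a ∪ a ∪ c ∪ d) ∪ h(b)

Derivation:
Left:  g(d) ∪ ((d ∩ c) ∩ b ∩ c ∪ h(b)) ∪ h(c ∪ d ∪ (a ∪ a)) ∪ g(h(b) ∪ d ∪ c ∪ g(a) ∪ h(c) ∪ d ∪ d)
  Un-nest:  g(d) ∪ b ∩ c ∩ c ∩ d ∪ h(b) ∪ h(a ∪ a ∪ c ∪ d) ∪ g(c ∪ d ∪ d ∪ d ∪ g(a) ∪ h(b) ∪ h(c))
  Order the arguments:  b ∩ c ∩ c ∩ d ∪ g(c ∪ d ∪ d ∪ d ∪ g(a) ∪ h(b) ∪ h(c)) ∪ g(d) ∪ h(a ∪ a ∪ c ∪ d) ∪ h(b)
Right:  d ∩ c ∩ (c ∩ b) ∪ g(c ∪ h(b) ∪ d ∪ h(c) ∪ d ∪ g(a) ∪ d) ∪ g(d) ∪ h(b) ∪ h((a ∪ (c ∪ a)) ∪ d)
  Merge nested applications:  b ∩ c ∩ c ∩ d ∪ g(c ∪ d ∪ d ∪ d ∪ g(a) ∪ h(b) ∪ h(c)) ∪ g(d) ∪ h(b) ∪ h(a ∪ a ∪ c ∪ d)
  Sort arguments:  b ∩ c ∩ c ∩ d ∪ g(c ∪ d ∪ d ∪ d ∪ g(a) ∪ h(b) ∪ h(c)) ∪ g(d) ∪ h(a ∪ a ∪ c ∪ d) ∪ h(b)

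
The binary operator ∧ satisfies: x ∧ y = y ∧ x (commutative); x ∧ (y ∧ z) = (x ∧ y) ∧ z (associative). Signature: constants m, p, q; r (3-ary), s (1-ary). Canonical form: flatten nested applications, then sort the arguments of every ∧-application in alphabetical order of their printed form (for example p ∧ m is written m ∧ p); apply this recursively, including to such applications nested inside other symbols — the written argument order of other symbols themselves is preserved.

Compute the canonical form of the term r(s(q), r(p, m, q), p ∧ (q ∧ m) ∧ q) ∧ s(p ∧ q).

Inside:  r(s(q), r(p, m, q), p ∧ (q ∧ m) ∧ q)  →  r(s(q), r(p, m, q), m ∧ p ∧ q ∧ q)
Sort:  r(s(q), r(p, m, q), m ∧ p ∧ q ∧ q) ∧ s(p ∧ q)

Answer: r(s(q), r(p, m, q), m ∧ p ∧ q ∧ q) ∧ s(p ∧ q)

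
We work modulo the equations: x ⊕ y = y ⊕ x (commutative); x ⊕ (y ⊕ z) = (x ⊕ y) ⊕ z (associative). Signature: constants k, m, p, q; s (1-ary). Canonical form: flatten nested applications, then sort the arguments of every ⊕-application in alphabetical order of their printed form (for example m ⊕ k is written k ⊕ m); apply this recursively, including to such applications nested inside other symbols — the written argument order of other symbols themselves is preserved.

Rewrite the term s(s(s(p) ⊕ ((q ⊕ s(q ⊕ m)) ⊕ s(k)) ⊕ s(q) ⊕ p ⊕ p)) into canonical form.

Focus inside:  s(p) ⊕ ((q ⊕ s(q ⊕ m)) ⊕ s(k)) ⊕ s(q) ⊕ p ⊕ p
Merge nested applications:  s(p) ⊕ q ⊕ s(q ⊕ m) ⊕ s(k) ⊕ s(q) ⊕ p ⊕ p
Simplify inside:  s(q ⊕ m)  →  s(m ⊕ q)
Sort:  p ⊕ p ⊕ q ⊕ s(k) ⊕ s(m ⊕ q) ⊕ s(p) ⊕ s(q)
Rebuild:  s(s(p ⊕ p ⊕ q ⊕ s(k) ⊕ s(m ⊕ q) ⊕ s(p) ⊕ s(q)))

Answer: s(s(p ⊕ p ⊕ q ⊕ s(k) ⊕ s(m ⊕ q) ⊕ s(p) ⊕ s(q)))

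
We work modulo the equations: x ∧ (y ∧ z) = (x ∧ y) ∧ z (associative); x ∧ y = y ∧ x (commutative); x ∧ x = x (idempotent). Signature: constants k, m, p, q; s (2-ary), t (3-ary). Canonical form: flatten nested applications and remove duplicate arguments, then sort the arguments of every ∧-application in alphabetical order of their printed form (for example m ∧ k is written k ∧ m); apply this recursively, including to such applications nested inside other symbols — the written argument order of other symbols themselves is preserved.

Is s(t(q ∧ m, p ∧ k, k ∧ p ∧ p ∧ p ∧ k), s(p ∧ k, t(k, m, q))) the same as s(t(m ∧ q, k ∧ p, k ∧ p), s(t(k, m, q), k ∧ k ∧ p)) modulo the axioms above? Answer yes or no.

Answer: no — s(t(m ∧ q, k ∧ p, k ∧ p), s(k ∧ p, t(k, m, q))) vs s(t(m ∧ q, k ∧ p, k ∧ p), s(t(k, m, q), k ∧ p))

Derivation:
Left:  s(t(q ∧ m, p ∧ k, k ∧ p ∧ p ∧ p ∧ k), s(p ∧ k, t(k, m, q)))
  Work inside:  k ∧ p ∧ p ∧ p ∧ k
  Deduplicate:  drop duplicate p, p, k
  Order the arguments:  k ∧ p
  Rebuild:  s(t(m ∧ q, k ∧ p, k ∧ p), s(k ∧ p, t(k, m, q)))
Right:  s(t(m ∧ q, k ∧ p, k ∧ p), s(t(k, m, q), k ∧ k ∧ p))
  Work inside:  k ∧ k ∧ p
  Deduplicate:  drop duplicate k
  Sort arguments:  k ∧ p
  Rebuild:  s(t(m ∧ q, k ∧ p, k ∧ p), s(t(k, m, q), k ∧ p))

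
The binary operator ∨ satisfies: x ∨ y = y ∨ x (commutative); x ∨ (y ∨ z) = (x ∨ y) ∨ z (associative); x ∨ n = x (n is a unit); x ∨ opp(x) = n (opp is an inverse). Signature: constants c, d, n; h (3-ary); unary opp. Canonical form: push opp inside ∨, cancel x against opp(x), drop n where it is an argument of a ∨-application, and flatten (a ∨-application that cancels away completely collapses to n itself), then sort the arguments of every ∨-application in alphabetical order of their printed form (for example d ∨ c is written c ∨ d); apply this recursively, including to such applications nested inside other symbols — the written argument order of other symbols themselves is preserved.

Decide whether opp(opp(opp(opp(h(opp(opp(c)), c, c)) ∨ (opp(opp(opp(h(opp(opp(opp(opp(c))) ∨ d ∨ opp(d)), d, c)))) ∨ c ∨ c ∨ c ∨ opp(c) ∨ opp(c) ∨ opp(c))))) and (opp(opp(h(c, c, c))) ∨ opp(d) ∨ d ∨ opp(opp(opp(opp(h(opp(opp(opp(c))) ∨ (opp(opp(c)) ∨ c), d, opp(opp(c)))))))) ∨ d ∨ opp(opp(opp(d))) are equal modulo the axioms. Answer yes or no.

Answer: yes — both canonical forms are h(c, c, c) ∨ h(c, d, c)

Derivation:
Left:  opp(opp(opp(opp(h(opp(opp(c)), c, c)) ∨ (opp(opp(opp(h(opp(opp(opp(opp(c))) ∨ d ∨ opp(d)), d, c)))) ∨ c ∨ c ∨ c ∨ opp(c) ∨ opp(c) ∨ opp(c)))))
  Push opp inside:  distribute opp over ∨ and collapse double opp
  Cancel inverse pairs:  c cancels
  Collect:  h(c, c, c) ∨ h(c, d, c)
Right:  (opp(opp(h(c, c, c))) ∨ opp(d) ∨ d ∨ opp(opp(opp(opp(h(opp(opp(opp(c))) ∨ (opp(opp(c)) ∨ c), d, opp(opp(c)))))))) ∨ d ∨ opp(opp(opp(d)))
  Push opp inside:  distribute opp over ∨ and collapse double opp
  Inverses cancel:  d cancels
  Combine occurrences:  h(c, c, c) ∨ h(c, d, c)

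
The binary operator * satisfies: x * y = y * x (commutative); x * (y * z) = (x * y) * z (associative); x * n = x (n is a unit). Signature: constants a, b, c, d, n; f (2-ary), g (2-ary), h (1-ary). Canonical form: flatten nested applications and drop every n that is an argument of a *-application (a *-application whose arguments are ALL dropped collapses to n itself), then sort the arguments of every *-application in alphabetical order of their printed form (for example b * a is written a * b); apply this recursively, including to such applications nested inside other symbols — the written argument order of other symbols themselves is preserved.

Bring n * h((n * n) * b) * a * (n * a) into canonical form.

Flatten:  n * h((n * n) * b) * a * n * a
Canonicalize subterm:  h((n * n) * b)  →  h(b)
Units out:  drop n (×2)
Sort arguments:  a * a * h(b)

Answer: a * a * h(b)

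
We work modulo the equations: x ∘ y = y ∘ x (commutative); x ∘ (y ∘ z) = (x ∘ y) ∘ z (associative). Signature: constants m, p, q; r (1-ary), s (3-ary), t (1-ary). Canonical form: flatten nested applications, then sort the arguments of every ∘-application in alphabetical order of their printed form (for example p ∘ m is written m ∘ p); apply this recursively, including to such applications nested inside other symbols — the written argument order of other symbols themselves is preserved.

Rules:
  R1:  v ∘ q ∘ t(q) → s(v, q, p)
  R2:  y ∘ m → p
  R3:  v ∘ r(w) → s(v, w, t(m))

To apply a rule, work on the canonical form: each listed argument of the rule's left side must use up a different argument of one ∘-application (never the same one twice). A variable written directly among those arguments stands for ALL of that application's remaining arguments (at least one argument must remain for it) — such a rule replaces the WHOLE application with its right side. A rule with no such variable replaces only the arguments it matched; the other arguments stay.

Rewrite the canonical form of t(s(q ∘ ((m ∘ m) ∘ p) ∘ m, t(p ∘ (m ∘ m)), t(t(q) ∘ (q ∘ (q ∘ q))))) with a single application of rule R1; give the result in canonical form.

Answer: t(s(m ∘ m ∘ m ∘ p ∘ q, t(m ∘ m ∘ p), t(s(q ∘ q, q, p))))

Derivation:
Canonical form:  t(s(m ∘ m ∘ m ∘ p ∘ q, t(m ∘ m ∘ p), t(q ∘ q ∘ q ∘ t(q))))
Match R1:  consume q, t(q);  v := q ∘ q
The variable takes the whole remainder — replace the entire application.
Result:  t(s(m ∘ m ∘ m ∘ p ∘ q, t(m ∘ m ∘ p), t(s(q ∘ q, q, p))))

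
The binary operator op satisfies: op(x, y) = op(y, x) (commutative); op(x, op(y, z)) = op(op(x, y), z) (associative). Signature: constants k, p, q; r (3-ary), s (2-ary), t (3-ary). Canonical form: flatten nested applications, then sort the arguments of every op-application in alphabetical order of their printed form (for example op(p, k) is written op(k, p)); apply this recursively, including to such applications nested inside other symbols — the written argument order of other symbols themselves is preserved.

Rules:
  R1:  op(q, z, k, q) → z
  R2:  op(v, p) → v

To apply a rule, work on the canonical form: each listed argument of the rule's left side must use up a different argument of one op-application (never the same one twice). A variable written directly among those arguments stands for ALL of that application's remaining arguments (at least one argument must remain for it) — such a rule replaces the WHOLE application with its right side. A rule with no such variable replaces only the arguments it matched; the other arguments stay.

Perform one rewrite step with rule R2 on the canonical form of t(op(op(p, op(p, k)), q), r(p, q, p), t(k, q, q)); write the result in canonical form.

Canonical form:  t(op(k, p, p, q), r(p, q, p), t(k, q, q))
R2 matches:  uses p;  v := op(k, p, q)
The extension variable absorbs all remaining arguments, so the whole application is rewritten.
Result:  t(op(k, p, q), r(p, q, p), t(k, q, q))

Answer: t(op(k, p, q), r(p, q, p), t(k, q, q))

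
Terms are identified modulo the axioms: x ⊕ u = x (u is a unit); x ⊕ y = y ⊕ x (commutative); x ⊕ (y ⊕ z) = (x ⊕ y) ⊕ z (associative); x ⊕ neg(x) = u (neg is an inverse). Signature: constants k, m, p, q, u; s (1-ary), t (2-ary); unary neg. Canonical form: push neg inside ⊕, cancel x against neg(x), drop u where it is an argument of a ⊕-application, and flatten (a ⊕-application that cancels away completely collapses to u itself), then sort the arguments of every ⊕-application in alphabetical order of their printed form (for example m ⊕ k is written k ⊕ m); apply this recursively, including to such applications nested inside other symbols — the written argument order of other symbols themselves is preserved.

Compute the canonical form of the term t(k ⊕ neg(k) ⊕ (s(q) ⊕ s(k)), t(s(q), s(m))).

Descend into:  k ⊕ neg(k) ⊕ (s(q) ⊕ s(k))
Cancel inverse pairs:  k cancels
Collect terms:  s(q) ⊕ s(k)
Sort arguments:  s(k) ⊕ s(q)
Rebuild:  t(s(k) ⊕ s(q), t(s(q), s(m)))

Answer: t(s(k) ⊕ s(q), t(s(q), s(m)))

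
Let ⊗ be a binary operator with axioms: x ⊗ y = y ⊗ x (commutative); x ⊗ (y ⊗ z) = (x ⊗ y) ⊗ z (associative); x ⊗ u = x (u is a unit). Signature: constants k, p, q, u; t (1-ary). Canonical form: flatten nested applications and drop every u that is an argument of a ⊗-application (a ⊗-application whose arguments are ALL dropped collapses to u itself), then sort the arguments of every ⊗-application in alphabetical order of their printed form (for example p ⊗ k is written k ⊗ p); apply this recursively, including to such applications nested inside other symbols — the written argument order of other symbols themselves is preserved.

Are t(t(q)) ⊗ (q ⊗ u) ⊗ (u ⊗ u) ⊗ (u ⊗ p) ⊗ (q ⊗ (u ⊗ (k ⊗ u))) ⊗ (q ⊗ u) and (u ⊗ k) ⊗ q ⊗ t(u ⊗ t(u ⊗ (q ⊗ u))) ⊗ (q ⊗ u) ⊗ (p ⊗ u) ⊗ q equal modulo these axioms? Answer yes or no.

Answer: yes — both canonical forms are k ⊗ p ⊗ q ⊗ q ⊗ q ⊗ t(t(q))

Derivation:
Left:  t(t(q)) ⊗ (q ⊗ u) ⊗ (u ⊗ u) ⊗ (u ⊗ p) ⊗ (q ⊗ (u ⊗ (k ⊗ u))) ⊗ (q ⊗ u)
  Merge nested applications:  t(t(q)) ⊗ q ⊗ u ⊗ u ⊗ u ⊗ u ⊗ p ⊗ q ⊗ u ⊗ k ⊗ u ⊗ q ⊗ u
  Drop the unit:  drop u (×7)
  Sort arguments:  k ⊗ p ⊗ q ⊗ q ⊗ q ⊗ t(t(q))
Right:  (u ⊗ k) ⊗ q ⊗ t(u ⊗ t(u ⊗ (q ⊗ u))) ⊗ (q ⊗ u) ⊗ (p ⊗ u) ⊗ q
  Merge nested applications:  u ⊗ k ⊗ q ⊗ t(u ⊗ t(u ⊗ (q ⊗ u))) ⊗ q ⊗ u ⊗ p ⊗ u ⊗ q
  Canonicalize subterm:  t(u ⊗ t(u ⊗ (q ⊗ u)))  →  t(t(q))
  Unit:  drop u (×3)
  Sort:  k ⊗ p ⊗ q ⊗ q ⊗ q ⊗ t(t(q))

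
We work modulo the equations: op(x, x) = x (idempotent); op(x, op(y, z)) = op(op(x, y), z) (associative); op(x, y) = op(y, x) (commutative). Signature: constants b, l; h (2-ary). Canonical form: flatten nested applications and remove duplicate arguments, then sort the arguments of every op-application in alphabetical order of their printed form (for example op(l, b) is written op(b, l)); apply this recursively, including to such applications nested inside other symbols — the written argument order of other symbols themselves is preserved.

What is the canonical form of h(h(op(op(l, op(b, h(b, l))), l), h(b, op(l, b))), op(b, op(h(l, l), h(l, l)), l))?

Focus inside:  op(b, op(h(l, l), h(l, l)), l)
Flatten:  op(b, h(l, l), h(l, l), l)
Deduplicate:  drop duplicate h(l, l)
Order the arguments:  op(b, h(l, l), l)
Rebuild:  h(h(op(b, h(b, l), l), h(b, op(b, l))), op(b, h(l, l), l))

Answer: h(h(op(b, h(b, l), l), h(b, op(b, l))), op(b, h(l, l), l))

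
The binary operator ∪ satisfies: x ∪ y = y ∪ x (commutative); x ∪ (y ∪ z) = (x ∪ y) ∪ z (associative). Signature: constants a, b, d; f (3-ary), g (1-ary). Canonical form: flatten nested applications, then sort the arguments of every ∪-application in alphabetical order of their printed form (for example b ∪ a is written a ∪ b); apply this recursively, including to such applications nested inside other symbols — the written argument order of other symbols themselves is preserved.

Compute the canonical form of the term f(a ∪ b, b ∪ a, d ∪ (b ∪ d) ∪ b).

Answer: f(a ∪ b, a ∪ b, b ∪ b ∪ d ∪ d)

Derivation:
Descend into:  d ∪ (b ∪ d) ∪ b
Flatten:  d ∪ b ∪ d ∪ b
Sort:  b ∪ b ∪ d ∪ d
Reassemble:  f(a ∪ b, a ∪ b, b ∪ b ∪ d ∪ d)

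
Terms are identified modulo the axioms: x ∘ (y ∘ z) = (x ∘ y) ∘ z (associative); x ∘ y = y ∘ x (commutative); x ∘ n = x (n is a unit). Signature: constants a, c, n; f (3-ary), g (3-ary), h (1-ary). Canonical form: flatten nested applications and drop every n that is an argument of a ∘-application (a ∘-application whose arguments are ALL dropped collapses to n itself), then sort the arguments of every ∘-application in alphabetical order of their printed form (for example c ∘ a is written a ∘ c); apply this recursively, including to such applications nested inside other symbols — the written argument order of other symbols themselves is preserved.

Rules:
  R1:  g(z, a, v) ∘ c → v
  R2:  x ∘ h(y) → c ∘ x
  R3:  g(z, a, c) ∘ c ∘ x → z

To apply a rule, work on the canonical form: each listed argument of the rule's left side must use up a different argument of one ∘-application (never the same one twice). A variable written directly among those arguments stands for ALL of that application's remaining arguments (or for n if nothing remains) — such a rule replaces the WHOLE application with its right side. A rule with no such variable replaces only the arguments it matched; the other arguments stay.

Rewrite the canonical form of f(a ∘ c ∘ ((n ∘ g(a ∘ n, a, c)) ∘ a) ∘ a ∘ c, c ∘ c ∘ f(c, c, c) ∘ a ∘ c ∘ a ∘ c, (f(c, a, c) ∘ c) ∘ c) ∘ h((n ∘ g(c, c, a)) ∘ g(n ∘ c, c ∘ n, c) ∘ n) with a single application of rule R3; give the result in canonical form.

Canonical form:  f(a ∘ a ∘ a ∘ c ∘ c ∘ g(a, a, c), a ∘ a ∘ c ∘ c ∘ c ∘ c ∘ f(c, c, c), c ∘ c ∘ f(c, a, c)) ∘ h(g(c, c, a) ∘ g(c, c, c))
R3 matches:  uses c, g(a, a, c);  x := a ∘ a ∘ a ∘ c, z := a
Every leftover argument binds to the variable; the entire application is replaced.
Giving:  f(a, a ∘ a ∘ c ∘ c ∘ c ∘ c ∘ f(c, c, c), c ∘ c ∘ f(c, a, c)) ∘ h(g(c, c, a) ∘ g(c, c, c))

Answer: f(a, a ∘ a ∘ c ∘ c ∘ c ∘ c ∘ f(c, c, c), c ∘ c ∘ f(c, a, c)) ∘ h(g(c, c, a) ∘ g(c, c, c))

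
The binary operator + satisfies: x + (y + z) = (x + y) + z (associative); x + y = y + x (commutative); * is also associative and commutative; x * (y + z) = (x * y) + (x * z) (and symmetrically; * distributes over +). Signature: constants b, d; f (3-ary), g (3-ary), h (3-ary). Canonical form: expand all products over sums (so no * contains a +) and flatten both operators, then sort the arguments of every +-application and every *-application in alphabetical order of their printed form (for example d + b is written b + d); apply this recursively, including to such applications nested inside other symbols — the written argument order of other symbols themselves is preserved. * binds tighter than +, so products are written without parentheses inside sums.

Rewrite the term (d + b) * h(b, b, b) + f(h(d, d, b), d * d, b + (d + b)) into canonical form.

Answer: b * h(b, b, b) + d * h(b, b, b) + f(h(d, d, b), d * d, b + b + d)

Derivation:
Expand products over sums:  d * h(b, b, b) + b * h(b, b, b) + f(h(d, d, b), d * d, b + b + d)
Sort:  b * h(b, b, b) + d * h(b, b, b) + f(h(d, d, b), d * d, b + b + d)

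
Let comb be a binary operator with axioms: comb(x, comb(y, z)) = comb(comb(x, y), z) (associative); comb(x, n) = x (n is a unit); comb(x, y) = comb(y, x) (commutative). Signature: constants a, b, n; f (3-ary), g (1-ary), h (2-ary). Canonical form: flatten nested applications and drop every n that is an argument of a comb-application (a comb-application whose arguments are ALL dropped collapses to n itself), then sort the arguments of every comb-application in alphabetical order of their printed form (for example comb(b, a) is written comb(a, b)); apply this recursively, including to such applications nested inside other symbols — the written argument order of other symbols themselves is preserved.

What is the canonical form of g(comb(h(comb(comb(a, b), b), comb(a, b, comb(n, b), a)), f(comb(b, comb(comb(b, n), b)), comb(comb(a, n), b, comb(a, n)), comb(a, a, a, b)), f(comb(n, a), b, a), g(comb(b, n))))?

Focus inside:  comb(h(comb(comb(a, b), b), comb(a, b, comb(n, b), a)), f(comb(b, comb(comb(b, n), b)), comb(comb(a, n), b, comb(a, n)), comb(a, a, a, b)), f(comb(n, a), b, a), g(comb(b, n)))
Simplify inside:  h(comb(comb(a, b), b), comb(a, b, comb(n, b), a))  →  h(comb(a, b, b), comb(a, a, b, b))
Inside:  f(comb(b, comb(comb(b, n), b)), comb(comb(a, n), b, comb(a, n)), comb(a, a, a, b))  →  f(comb(b, b, b), comb(a, a, b), comb(a, a, a, b))
Canonicalize subterm:  f(comb(n, a), b, a)  →  f(a, b, a)
Sort:  comb(f(a, b, a), f(comb(b, b, b), comb(a, a, b), comb(a, a, a, b)), g(b), h(comb(a, b, b), comb(a, a, b, b)))
Put back:  g(comb(f(a, b, a), f(comb(b, b, b), comb(a, a, b), comb(a, a, a, b)), g(b), h(comb(a, b, b), comb(a, a, b, b))))

Answer: g(comb(f(a, b, a), f(comb(b, b, b), comb(a, a, b), comb(a, a, a, b)), g(b), h(comb(a, b, b), comb(a, a, b, b))))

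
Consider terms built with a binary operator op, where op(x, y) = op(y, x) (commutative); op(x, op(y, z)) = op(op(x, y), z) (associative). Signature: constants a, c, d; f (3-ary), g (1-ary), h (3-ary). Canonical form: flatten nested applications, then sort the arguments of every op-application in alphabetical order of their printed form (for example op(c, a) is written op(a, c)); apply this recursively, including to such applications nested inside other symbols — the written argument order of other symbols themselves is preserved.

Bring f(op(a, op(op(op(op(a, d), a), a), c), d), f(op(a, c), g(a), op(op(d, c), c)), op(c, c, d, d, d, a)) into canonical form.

Work inside:  op(a, op(op(op(op(a, d), a), a), c), d)
Un-nest:  op(a, a, d, a, a, c, d)
Sort:  op(a, a, a, a, c, d, d)
Put back:  f(op(a, a, a, a, c, d, d), f(op(a, c), g(a), op(c, c, d)), op(a, c, c, d, d, d))

Answer: f(op(a, a, a, a, c, d, d), f(op(a, c), g(a), op(c, c, d)), op(a, c, c, d, d, d))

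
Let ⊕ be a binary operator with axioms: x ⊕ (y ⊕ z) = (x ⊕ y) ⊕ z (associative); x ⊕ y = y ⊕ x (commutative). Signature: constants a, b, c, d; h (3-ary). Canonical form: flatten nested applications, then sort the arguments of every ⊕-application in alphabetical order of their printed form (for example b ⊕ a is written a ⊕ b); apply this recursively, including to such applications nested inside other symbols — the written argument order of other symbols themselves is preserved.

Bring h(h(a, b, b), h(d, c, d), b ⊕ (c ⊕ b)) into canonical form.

Answer: h(h(a, b, b), h(d, c, d), b ⊕ b ⊕ c)

Derivation:
Work inside:  b ⊕ (c ⊕ b)
Un-nest:  b ⊕ c ⊕ b
Sort arguments:  b ⊕ b ⊕ c
Rebuild:  h(h(a, b, b), h(d, c, d), b ⊕ b ⊕ c)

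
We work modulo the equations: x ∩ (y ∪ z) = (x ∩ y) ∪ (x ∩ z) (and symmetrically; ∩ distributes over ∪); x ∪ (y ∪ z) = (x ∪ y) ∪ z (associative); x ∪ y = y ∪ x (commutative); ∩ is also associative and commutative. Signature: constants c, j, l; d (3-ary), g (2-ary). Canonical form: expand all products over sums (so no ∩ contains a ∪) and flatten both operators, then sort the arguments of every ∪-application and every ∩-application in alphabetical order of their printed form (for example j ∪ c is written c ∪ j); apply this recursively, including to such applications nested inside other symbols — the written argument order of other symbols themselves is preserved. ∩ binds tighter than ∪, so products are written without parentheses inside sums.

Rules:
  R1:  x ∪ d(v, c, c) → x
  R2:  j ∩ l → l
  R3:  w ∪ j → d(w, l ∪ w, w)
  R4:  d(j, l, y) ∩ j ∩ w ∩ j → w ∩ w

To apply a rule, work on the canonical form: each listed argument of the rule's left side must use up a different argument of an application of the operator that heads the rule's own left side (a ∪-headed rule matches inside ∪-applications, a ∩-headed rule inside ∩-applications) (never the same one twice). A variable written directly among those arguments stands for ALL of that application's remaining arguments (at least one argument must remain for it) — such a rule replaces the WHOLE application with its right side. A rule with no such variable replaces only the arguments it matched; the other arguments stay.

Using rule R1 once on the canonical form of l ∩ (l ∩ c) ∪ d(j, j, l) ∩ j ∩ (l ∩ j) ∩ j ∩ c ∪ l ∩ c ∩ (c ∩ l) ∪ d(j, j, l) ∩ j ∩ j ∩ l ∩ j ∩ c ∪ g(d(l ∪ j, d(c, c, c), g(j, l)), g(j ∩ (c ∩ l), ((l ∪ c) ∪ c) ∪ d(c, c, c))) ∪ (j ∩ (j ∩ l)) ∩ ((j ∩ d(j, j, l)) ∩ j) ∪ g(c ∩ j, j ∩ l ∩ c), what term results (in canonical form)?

Answer: c ∩ c ∩ l ∩ l ∪ c ∩ d(j, j, l) ∩ j ∩ j ∩ j ∩ l ∪ c ∩ d(j, j, l) ∩ j ∩ j ∩ j ∩ l ∪ c ∩ l ∩ l ∪ d(j, j, l) ∩ j ∩ j ∩ j ∩ j ∩ l ∪ g(c ∩ j, c ∩ j ∩ l) ∪ g(d(j ∪ l, d(c, c, c), g(j, l)), g(c ∩ j ∩ l, c ∪ c ∪ l))

Derivation:
Canonical form:  c ∩ c ∩ l ∩ l ∪ c ∩ d(j, j, l) ∩ j ∩ j ∩ j ∩ l ∪ c ∩ d(j, j, l) ∩ j ∩ j ∩ j ∩ l ∪ c ∩ l ∩ l ∪ d(j, j, l) ∩ j ∩ j ∩ j ∩ j ∩ l ∪ g(c ∩ j, c ∩ j ∩ l) ∪ g(d(j ∪ l, d(c, c, c), g(j, l)), g(c ∩ j ∩ l, c ∪ c ∪ d(c, c, c) ∪ l))
R1 matches:  uses d(c, c, c);  v := c, x := c ∪ c ∪ l
The extension variable absorbs all remaining arguments, so the whole application is rewritten.
New term:  c ∩ c ∩ l ∩ l ∪ c ∩ d(j, j, l) ∩ j ∩ j ∩ j ∩ l ∪ c ∩ d(j, j, l) ∩ j ∩ j ∩ j ∩ l ∪ c ∩ l ∩ l ∪ d(j, j, l) ∩ j ∩ j ∩ j ∩ j ∩ l ∪ g(c ∩ j, c ∩ j ∩ l) ∪ g(d(j ∪ l, d(c, c, c), g(j, l)), g(c ∩ j ∩ l, c ∪ c ∪ l))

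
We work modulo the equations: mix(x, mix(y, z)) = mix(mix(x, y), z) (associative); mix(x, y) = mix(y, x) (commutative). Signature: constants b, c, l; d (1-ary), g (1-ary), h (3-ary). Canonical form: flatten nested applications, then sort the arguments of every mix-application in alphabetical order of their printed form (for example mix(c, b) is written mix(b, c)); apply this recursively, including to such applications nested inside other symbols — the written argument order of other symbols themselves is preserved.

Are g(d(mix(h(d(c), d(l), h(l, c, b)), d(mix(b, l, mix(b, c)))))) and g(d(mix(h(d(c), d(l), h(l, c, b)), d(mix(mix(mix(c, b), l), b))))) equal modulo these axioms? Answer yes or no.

Left:  g(d(mix(h(d(c), d(l), h(l, c, b)), d(mix(b, l, mix(b, c))))))
  Focus inside:  mix(h(d(c), d(l), h(l, c, b)), d(mix(b, l, mix(b, c))))
  Inside:  d(mix(b, l, mix(b, c)))  →  d(mix(b, b, c, l))
  Sort:  mix(d(mix(b, b, c, l)), h(d(c), d(l), h(l, c, b)))
  Rebuild:  g(d(mix(d(mix(b, b, c, l)), h(d(c), d(l), h(l, c, b)))))
Right:  g(d(mix(h(d(c), d(l), h(l, c, b)), d(mix(mix(mix(c, b), l), b)))))
  Focus inside:  mix(h(d(c), d(l), h(l, c, b)), d(mix(mix(mix(c, b), l), b)))
  Inside:  d(mix(mix(mix(c, b), l), b))  →  d(mix(b, b, c, l))
  Sort:  mix(d(mix(b, b, c, l)), h(d(c), d(l), h(l, c, b)))
  Put back:  g(d(mix(d(mix(b, b, c, l)), h(d(c), d(l), h(l, c, b)))))

Answer: yes — both canonical forms are g(d(mix(d(mix(b, b, c, l)), h(d(c), d(l), h(l, c, b)))))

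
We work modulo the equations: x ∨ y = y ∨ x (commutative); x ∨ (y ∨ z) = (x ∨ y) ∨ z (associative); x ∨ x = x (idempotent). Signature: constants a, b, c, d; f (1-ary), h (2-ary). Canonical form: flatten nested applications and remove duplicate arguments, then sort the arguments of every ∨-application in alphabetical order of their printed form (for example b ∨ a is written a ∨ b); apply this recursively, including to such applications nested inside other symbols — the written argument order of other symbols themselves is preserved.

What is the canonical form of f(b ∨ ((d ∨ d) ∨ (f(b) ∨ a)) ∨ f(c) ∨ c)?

Answer: f(a ∨ b ∨ c ∨ d ∨ f(b) ∨ f(c))

Derivation:
Focus inside:  b ∨ ((d ∨ d) ∨ (f(b) ∨ a)) ∨ f(c) ∨ c
Un-nest:  b ∨ d ∨ d ∨ f(b) ∨ a ∨ f(c) ∨ c
Idempotence:  drop duplicate d
Sort arguments:  a ∨ b ∨ c ∨ d ∨ f(b) ∨ f(c)
Reassemble:  f(a ∨ b ∨ c ∨ d ∨ f(b) ∨ f(c))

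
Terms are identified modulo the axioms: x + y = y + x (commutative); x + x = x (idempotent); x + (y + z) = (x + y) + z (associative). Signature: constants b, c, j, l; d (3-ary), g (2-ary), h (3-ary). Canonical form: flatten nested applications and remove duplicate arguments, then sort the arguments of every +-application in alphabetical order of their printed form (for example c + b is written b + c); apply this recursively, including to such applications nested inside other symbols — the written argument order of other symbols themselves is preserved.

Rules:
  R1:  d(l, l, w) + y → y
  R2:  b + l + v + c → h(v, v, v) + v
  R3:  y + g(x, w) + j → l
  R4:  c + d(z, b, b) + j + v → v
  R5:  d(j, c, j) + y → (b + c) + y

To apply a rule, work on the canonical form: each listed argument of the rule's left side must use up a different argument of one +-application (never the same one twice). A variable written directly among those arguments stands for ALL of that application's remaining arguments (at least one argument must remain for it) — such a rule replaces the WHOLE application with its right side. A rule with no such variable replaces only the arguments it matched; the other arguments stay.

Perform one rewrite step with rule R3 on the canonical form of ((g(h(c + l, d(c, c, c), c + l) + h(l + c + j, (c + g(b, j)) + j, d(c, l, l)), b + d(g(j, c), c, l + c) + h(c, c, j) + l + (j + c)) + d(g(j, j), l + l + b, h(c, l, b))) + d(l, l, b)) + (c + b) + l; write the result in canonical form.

Answer: b + c + d(g(j, j), b + l, h(c, l, b)) + d(l, l, b) + g(h(c + j + l, l, d(c, l, l)) + h(c + l, d(c, c, c), c + l), b + c + d(g(j, c), c, c + l) + h(c, c, j) + j + l) + l

Derivation:
Canonical form:  b + c + d(g(j, j), b + l, h(c, l, b)) + d(l, l, b) + g(h(c + j + l, c + g(b, j) + j, d(c, l, l)) + h(c + l, d(c, c, c), c + l), b + c + d(g(j, c), c, c + l) + h(c, c, j) + j + l) + l
R3 matches:  uses g(b, j), j;  w := j, x := b, y := c
Every leftover argument binds to the variable; the entire application is replaced.
Result:  b + c + d(g(j, j), b + l, h(c, l, b)) + d(l, l, b) + g(h(c + j + l, l, d(c, l, l)) + h(c + l, d(c, c, c), c + l), b + c + d(g(j, c), c, c + l) + h(c, c, j) + j + l) + l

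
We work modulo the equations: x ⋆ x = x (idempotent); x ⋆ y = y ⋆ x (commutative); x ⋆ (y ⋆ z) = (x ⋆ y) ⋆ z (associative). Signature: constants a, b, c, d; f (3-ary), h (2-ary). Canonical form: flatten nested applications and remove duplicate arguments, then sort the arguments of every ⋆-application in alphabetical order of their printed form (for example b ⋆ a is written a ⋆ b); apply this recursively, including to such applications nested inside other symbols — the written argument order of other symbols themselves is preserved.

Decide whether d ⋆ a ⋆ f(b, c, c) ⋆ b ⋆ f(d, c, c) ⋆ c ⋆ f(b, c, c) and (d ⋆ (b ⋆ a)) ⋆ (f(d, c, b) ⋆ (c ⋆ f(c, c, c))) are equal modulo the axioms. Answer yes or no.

Answer: no — a ⋆ b ⋆ c ⋆ d ⋆ f(b, c, c) ⋆ f(d, c, c) vs a ⋆ b ⋆ c ⋆ d ⋆ f(c, c, c) ⋆ f(d, c, b)

Derivation:
Left:  d ⋆ a ⋆ f(b, c, c) ⋆ b ⋆ f(d, c, c) ⋆ c ⋆ f(b, c, c)
  Deduplicate:  drop duplicate f(b, c, c)
  Sort arguments:  a ⋆ b ⋆ c ⋆ d ⋆ f(b, c, c) ⋆ f(d, c, c)
Right:  (d ⋆ (b ⋆ a)) ⋆ (f(d, c, b) ⋆ (c ⋆ f(c, c, c)))
  Merge nested applications:  d ⋆ b ⋆ a ⋆ f(d, c, b) ⋆ c ⋆ f(c, c, c)
  Sort:  a ⋆ b ⋆ c ⋆ d ⋆ f(c, c, c) ⋆ f(d, c, b)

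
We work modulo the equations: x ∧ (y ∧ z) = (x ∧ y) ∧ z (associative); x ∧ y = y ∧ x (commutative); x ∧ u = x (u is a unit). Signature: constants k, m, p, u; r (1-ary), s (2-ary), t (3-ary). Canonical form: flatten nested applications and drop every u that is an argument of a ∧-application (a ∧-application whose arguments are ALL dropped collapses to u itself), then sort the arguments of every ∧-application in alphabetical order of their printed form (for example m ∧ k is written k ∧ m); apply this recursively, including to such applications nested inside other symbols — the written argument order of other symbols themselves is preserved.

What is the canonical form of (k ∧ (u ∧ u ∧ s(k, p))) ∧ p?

Un-nest:  k ∧ u ∧ u ∧ s(k, p) ∧ p
Units out:  drop u (×2)
Sort:  k ∧ p ∧ s(k, p)

Answer: k ∧ p ∧ s(k, p)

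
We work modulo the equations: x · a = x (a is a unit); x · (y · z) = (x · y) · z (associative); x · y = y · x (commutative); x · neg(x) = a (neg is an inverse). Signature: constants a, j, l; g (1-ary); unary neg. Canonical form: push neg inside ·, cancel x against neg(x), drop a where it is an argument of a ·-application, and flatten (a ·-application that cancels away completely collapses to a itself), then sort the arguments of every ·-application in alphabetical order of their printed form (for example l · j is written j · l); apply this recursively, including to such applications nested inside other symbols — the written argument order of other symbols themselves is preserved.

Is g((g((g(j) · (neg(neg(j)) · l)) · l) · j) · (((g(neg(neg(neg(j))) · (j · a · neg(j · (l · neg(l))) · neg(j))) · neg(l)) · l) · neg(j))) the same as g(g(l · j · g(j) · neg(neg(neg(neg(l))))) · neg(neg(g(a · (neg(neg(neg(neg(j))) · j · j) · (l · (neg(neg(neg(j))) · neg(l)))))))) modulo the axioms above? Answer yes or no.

Answer: yes — both canonical forms are g(g(g(j) · j · l · l) · g(neg(j) · neg(j)))

Derivation:
Left:  g((g((g(j) · (neg(neg(j)) · l)) · l) · j) · (((g(neg(neg(neg(j))) · (j · a · neg(j · (l · neg(l))) · neg(j))) · neg(l)) · l) · neg(j)))
  Focus inside:  (g((g(j) · (neg(neg(j)) · l)) · l) · j) · (((g(neg(neg(neg(j))) · (j · a · neg(j · (l · neg(l))) · neg(j))) · neg(l)) · l) · neg(j))
  Push neg inside:  distribute neg over · and collapse double neg
  Cancel:  j cancels; l cancels
  Collect terms:  g(g(j) · j · l · l) · g(neg(j) · neg(j))
  Reassemble:  g(g(g(j) · j · l · l) · g(neg(j) · neg(j)))
Right:  g(g(l · j · g(j) · neg(neg(neg(neg(l))))) · neg(neg(g(a · (neg(neg(neg(neg(j))) · j · j) · (l · (neg(neg(neg(j))) · neg(l))))))))
  Descend into:  g(l · j · g(j) · neg(neg(neg(neg(l))))) · neg(neg(g(a · (neg(neg(neg(neg(j))) · j · j) · (l · (neg(neg(neg(j))) · neg(l)))))))
  Push neg inside:  distribute neg over · and collapse double neg
  Combine occurrences:  g(g(j) · j · l · l) · g(neg(j) · neg(j))
  Rebuild:  g(g(g(j) · j · l · l) · g(neg(j) · neg(j)))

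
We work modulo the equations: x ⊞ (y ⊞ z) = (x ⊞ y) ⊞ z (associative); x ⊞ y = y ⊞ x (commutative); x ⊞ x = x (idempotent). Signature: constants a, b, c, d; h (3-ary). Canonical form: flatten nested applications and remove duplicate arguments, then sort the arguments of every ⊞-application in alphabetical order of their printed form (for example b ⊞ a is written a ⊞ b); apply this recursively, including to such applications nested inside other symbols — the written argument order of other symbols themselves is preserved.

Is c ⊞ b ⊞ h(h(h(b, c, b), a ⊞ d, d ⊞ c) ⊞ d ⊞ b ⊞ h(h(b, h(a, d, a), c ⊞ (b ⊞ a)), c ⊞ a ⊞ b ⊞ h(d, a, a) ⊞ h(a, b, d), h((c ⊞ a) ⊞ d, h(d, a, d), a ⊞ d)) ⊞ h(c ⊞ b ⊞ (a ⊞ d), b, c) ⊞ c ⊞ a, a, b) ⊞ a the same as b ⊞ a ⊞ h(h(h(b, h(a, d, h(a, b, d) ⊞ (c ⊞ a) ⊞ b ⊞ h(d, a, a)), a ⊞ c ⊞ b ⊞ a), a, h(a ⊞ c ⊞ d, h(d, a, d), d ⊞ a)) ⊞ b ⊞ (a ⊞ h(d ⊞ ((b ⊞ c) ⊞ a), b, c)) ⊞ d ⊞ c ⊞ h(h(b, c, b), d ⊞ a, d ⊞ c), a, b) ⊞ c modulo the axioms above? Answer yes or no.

Left:  c ⊞ b ⊞ h(h(h(b, c, b), a ⊞ d, d ⊞ c) ⊞ d ⊞ b ⊞ h(h(b, h(a, d, a), c ⊞ (b ⊞ a)), c ⊞ a ⊞ b ⊞ h(d, a, a) ⊞ h(a, b, d), h((c ⊞ a) ⊞ d, h(d, a, d), a ⊞ d)) ⊞ h(c ⊞ b ⊞ (a ⊞ d), b, c) ⊞ c ⊞ a, a, b) ⊞ a
  Simplify inside:  h(h(h(b, c, b), a ⊞ d, d ⊞ c) ⊞ d ⊞ b ⊞ h(h(b, h(a, d, a), c ⊞ (b ⊞ a)), c ⊞ a ⊞ b ⊞ h(d, a, a) ⊞ h(a, b, d), h((c ⊞ a) ⊞ d, h(d, a, d), a ⊞ d)) ⊞ h(c ⊞ b ⊞ (a ⊞ d), b, c) ⊞ c ⊞ a, a, b)  →  h(a ⊞ b ⊞ c ⊞ d ⊞ h(a ⊞ b ⊞ c ⊞ d, b, c) ⊞ h(h(b, c, b), a ⊞ d, c ⊞ d) ⊞ h(h(b, h(a, d, a), a ⊞ b ⊞ c), a ⊞ b ⊞ c ⊞ h(a, b, d) ⊞ h(d, a, a), h(a ⊞ c ⊞ d, h(d, a, d), a ⊞ d)), a, b)
  Order the arguments:  a ⊞ b ⊞ c ⊞ h(a ⊞ b ⊞ c ⊞ d ⊞ h(a ⊞ b ⊞ c ⊞ d, b, c) ⊞ h(h(b, c, b), a ⊞ d, c ⊞ d) ⊞ h(h(b, h(a, d, a), a ⊞ b ⊞ c), a ⊞ b ⊞ c ⊞ h(a, b, d) ⊞ h(d, a, a), h(a ⊞ c ⊞ d, h(d, a, d), a ⊞ d)), a, b)
Right:  b ⊞ a ⊞ h(h(h(b, h(a, d, h(a, b, d) ⊞ (c ⊞ a) ⊞ b ⊞ h(d, a, a)), a ⊞ c ⊞ b ⊞ a), a, h(a ⊞ c ⊞ d, h(d, a, d), d ⊞ a)) ⊞ b ⊞ (a ⊞ h(d ⊞ ((b ⊞ c) ⊞ a), b, c)) ⊞ d ⊞ c ⊞ h(h(b, c, b), d ⊞ a, d ⊞ c), a, b) ⊞ c
  Inside:  h(h(h(b, h(a, d, h(a, b, d) ⊞ (c ⊞ a) ⊞ b ⊞ h(d, a, a)), a ⊞ c ⊞ b ⊞ a), a, h(a ⊞ c ⊞ d, h(d, a, d), d ⊞ a)) ⊞ b ⊞ (a ⊞ h(d ⊞ ((b ⊞ c) ⊞ a), b, c)) ⊞ d ⊞ c ⊞ h(h(b, c, b), d ⊞ a, d ⊞ c), a, b)  →  h(a ⊞ b ⊞ c ⊞ d ⊞ h(a ⊞ b ⊞ c ⊞ d, b, c) ⊞ h(h(b, c, b), a ⊞ d, c ⊞ d) ⊞ h(h(b, h(a, d, a ⊞ b ⊞ c ⊞ h(a, b, d) ⊞ h(d, a, a)), a ⊞ b ⊞ c), a, h(a ⊞ c ⊞ d, h(d, a, d), a ⊞ d)), a, b)
  Sort arguments:  a ⊞ b ⊞ c ⊞ h(a ⊞ b ⊞ c ⊞ d ⊞ h(a ⊞ b ⊞ c ⊞ d, b, c) ⊞ h(h(b, c, b), a ⊞ d, c ⊞ d) ⊞ h(h(b, h(a, d, a ⊞ b ⊞ c ⊞ h(a, b, d) ⊞ h(d, a, a)), a ⊞ b ⊞ c), a, h(a ⊞ c ⊞ d, h(d, a, d), a ⊞ d)), a, b)

Answer: no — a ⊞ b ⊞ c ⊞ h(a ⊞ b ⊞ c ⊞ d ⊞ h(a ⊞ b ⊞ c ⊞ d, b, c) ⊞ h(h(b, c, b), a ⊞ d, c ⊞ d) ⊞ h(h(b, h(a, d, a), a ⊞ b ⊞ c), a ⊞ b ⊞ c ⊞ h(a, b, d) ⊞ h(d, a, a), h(a ⊞ c ⊞ d, h(d, a, d), a ⊞ d)), a, b) vs a ⊞ b ⊞ c ⊞ h(a ⊞ b ⊞ c ⊞ d ⊞ h(a ⊞ b ⊞ c ⊞ d, b, c) ⊞ h(h(b, c, b), a ⊞ d, c ⊞ d) ⊞ h(h(b, h(a, d, a ⊞ b ⊞ c ⊞ h(a, b, d) ⊞ h(d, a, a)), a ⊞ b ⊞ c), a, h(a ⊞ c ⊞ d, h(d, a, d), a ⊞ d)), a, b)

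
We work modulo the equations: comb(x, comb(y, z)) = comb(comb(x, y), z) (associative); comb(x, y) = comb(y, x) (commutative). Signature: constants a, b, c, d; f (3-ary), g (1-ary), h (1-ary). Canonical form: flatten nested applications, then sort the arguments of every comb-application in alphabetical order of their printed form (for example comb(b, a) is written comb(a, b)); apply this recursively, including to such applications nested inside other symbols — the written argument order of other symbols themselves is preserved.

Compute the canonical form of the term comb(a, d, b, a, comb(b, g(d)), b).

Merge nested applications:  comb(a, d, b, a, b, g(d), b)
Sort:  comb(a, a, b, b, b, d, g(d))

Answer: comb(a, a, b, b, b, d, g(d))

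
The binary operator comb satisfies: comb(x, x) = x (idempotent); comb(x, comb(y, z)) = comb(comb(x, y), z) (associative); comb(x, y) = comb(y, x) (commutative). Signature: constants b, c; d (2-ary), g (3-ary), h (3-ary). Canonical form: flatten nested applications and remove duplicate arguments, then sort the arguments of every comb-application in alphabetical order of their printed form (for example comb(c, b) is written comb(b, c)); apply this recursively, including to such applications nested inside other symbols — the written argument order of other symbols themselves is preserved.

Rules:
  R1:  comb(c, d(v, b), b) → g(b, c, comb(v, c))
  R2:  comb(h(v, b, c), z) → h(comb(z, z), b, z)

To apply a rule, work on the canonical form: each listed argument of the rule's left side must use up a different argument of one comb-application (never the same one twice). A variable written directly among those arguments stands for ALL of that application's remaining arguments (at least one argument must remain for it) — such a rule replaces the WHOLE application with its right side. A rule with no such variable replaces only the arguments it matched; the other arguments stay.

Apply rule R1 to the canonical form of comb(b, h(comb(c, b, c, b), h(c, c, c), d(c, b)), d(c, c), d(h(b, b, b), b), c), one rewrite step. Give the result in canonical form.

Canonical form:  comb(b, c, d(c, c), d(h(b, b, b), b), h(comb(b, c), h(c, c, c), d(c, b)))
Match R1:  consume b, c, d(h(b, b, b), b);  v := h(b, b, b)
Result:  comb(d(c, c), g(b, c, comb(c, h(b, b, b))), h(comb(b, c), h(c, c, c), d(c, b)))

Answer: comb(d(c, c), g(b, c, comb(c, h(b, b, b))), h(comb(b, c), h(c, c, c), d(c, b)))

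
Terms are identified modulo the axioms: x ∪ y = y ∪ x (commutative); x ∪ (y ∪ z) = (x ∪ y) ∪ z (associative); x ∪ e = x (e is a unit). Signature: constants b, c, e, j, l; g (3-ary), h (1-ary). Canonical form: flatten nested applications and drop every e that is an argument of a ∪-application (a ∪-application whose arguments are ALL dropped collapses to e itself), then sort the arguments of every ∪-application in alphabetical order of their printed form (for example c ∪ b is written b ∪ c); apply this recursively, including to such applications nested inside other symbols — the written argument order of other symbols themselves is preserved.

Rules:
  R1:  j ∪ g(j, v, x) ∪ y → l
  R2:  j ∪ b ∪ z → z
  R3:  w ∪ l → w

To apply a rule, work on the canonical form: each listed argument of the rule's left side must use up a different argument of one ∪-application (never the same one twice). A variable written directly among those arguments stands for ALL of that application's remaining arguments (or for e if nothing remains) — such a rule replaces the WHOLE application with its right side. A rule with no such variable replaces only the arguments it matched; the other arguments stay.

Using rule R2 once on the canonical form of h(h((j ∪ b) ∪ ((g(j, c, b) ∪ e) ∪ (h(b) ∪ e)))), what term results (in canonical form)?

Canonical form:  h(h(b ∪ g(j, c, b) ∪ h(b) ∪ j))
Apply R2:  consuming b, j;  z := g(j, c, b) ∪ h(b)
Every leftover argument binds to the variable; the entire application is replaced.
New term:  h(h(g(j, c, b) ∪ h(b)))

Answer: h(h(g(j, c, b) ∪ h(b)))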